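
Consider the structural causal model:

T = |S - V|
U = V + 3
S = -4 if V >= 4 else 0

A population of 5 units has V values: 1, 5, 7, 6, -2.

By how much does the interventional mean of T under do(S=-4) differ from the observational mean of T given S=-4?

The intervention sets S=-4 in all 5 units regardless of V. Recomputing T per unit gives 5, 9, 11, 10, 2; average 7.4.
Observing S=-4 restricts to units where S's equation naturally yields -4: V ∈ {5, 7, 6}. In that subpopulation T = 9, 11, 10, mean 10.
Difference = 7.4 − 10 = -2.6.

-2.6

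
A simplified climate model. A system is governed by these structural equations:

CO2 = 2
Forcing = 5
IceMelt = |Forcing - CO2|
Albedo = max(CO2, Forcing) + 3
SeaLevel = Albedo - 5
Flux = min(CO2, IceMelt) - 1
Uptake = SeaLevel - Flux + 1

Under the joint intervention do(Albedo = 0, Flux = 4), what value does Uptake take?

Setting Albedo = 0, Flux = 4 by intervention discards those variables' equations.
SeaLevel = Albedo - 5  [with Albedo=0]  = -5
Uptake = SeaLevel - Flux + 1  [with SeaLevel=-5, Flux=4]  = -8

-8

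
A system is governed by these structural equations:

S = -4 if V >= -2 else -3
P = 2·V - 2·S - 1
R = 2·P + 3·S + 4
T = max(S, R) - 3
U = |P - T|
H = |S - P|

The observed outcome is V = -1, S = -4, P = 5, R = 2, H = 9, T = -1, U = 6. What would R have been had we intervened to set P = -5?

The intervention breaks the incoming arrows to P: P = 2·V - 2·S - 1 no longer applies, and P = -5.
S = -4 if V >= -2 else -3  [with V=-1]  = -4
R = 2·P + 3·S + 4  [with P=-5, S=-4]  = -18

-18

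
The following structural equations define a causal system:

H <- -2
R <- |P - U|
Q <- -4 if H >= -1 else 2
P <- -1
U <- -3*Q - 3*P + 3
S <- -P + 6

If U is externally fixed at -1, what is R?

Under do(U=-1), the mechanism U <- -3*Q - 3*P + 3 is discarded; U is fixed at -1.
R = |P - U|  [with P=-1, U=-1]  = 0

0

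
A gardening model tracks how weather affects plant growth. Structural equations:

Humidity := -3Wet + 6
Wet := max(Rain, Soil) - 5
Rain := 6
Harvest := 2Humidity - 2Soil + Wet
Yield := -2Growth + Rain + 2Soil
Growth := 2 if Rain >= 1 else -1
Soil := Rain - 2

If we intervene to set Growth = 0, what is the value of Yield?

14

Under do(Growth=0), the mechanism Growth := 2 if Rain >= 1 else -1 is discarded; Growth is fixed at 0.
Soil = Rain - 2  [with Rain=6]  = 4
Yield = -2Growth + Rain + 2Soil  [with Growth=0, Rain=6, Soil=4]  = 14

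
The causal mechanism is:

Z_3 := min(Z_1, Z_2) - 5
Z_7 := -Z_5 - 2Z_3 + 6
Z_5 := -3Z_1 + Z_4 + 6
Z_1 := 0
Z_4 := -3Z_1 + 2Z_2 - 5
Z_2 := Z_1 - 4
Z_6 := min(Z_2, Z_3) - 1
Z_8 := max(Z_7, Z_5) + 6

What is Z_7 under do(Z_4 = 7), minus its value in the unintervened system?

The intervention breaks the incoming arrows to Z_4: Z_4 := -3Z_1 + 2Z_2 - 5 no longer applies, and Z_4 = 7.
Z_2 = Z_1 - 4  [with Z_1=0]  = -4
Z_3 = min(Z_1, Z_2) - 5  [with Z_1=0, Z_2=-4]  = -9
Z_5 = -3Z_1 + Z_4 + 6  [with Z_1=0, Z_4=7]  = 13
Z_7 = -Z_5 - 2Z_3 + 6  [with Z_5=13, Z_3=-9]  = 11
Without intervention: Z_2 = Z_1 - 4  [with Z_1=0]  = -4; Z_3 = min(Z_1, Z_2) - 5  [with Z_1=0, Z_2=-4]  = -9; Z_4 = -3Z_1 + 2Z_2 - 5  [with Z_1=0, Z_2=-4]  = -13; Z_5 = -3Z_1 + Z_4 + 6  [with Z_1=0, Z_4=-13]  = -7; Z_7 = -Z_5 - 2Z_3 + 6  [with Z_5=-7, Z_3=-9]  = 31.
Change = 11 − 31 = -20.

-20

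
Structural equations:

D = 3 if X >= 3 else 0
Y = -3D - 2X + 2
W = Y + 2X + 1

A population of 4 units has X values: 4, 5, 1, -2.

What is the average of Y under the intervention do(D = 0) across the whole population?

-2

The intervention sets D=0 in all 4 units regardless of X. Recomputing Y per unit gives -6, -8, 0, 6; average -2.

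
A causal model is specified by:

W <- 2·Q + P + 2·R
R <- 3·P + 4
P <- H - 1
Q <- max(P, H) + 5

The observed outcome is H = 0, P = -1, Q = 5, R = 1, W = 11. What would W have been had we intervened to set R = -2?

Intervening sets R = -2 and removes its equation (R <- 3·P + 4).
P = H - 1  [with H=0]  = -1
Q = max(P, H) + 5  [with P=-1, H=0]  = 5
W = 2·Q + P + 2·R  [with Q=5, P=-1, R=-2]  = 5

5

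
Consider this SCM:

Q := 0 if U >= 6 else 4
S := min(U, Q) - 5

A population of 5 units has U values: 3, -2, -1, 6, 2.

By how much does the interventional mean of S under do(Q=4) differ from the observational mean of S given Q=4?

Every unit gets Q=4 under the intervention. S values become -2, -7, -6, -1, -3; E[S|do(Q=4)] = -3.8.
Observing Q=4 restricts to units where Q's equation naturally yields 4: U ∈ {3, -2, -1, 2}. In that subpopulation S = -2, -7, -6, -3, mean -4.5.
Difference = -3.8 − (-4.5) = 0.7.

0.7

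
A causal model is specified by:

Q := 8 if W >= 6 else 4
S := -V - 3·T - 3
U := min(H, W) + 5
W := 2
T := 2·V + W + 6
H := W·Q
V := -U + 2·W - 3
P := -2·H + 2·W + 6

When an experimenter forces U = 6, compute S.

do(U=6) replaces the equation U := min(H, W) + 5 with the constant U = 6.
V = -U + 2·W - 3  [with U=6, W=2]  = -5
T = 2·V + W + 6  [with V=-5, W=2]  = -2
S = -V - 3·T - 3  [with V=-5, T=-2]  = 8

8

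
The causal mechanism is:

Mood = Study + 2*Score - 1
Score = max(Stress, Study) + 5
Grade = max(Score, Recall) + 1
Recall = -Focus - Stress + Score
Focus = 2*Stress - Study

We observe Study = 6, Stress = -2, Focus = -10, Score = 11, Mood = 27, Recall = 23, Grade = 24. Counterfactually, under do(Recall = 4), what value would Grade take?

12

Intervening sets Recall = 4 and removes its equation (Recall = -Focus - Stress + Score).
Score = max(Stress, Study) + 5  [with Stress=-2, Study=6]  = 11
Grade = max(Score, Recall) + 1  [with Score=11, Recall=4]  = 12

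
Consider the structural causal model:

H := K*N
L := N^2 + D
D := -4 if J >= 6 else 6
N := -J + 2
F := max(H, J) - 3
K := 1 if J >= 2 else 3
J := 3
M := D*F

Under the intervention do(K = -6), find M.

18

The intervention breaks the incoming arrows to K: K := 1 if J >= 2 else 3 no longer applies, and K = -6.
N = -J + 2  [with J=3]  = -1
H = K*N  [with K=-6, N=-1]  = 6
F = max(H, J) - 3  [with H=6, J=3]  = 3
D = -4 if J >= 6 else 6  [with J=3]  = 6
M = D*F  [with D=6, F=3]  = 18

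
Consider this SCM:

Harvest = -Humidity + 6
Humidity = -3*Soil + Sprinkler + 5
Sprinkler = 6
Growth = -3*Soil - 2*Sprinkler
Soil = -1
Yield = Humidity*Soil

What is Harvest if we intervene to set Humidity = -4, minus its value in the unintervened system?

Under do(Humidity=-4), the mechanism Humidity = -3*Soil + Sprinkler + 5 is discarded; Humidity is fixed at -4.
Harvest = -Humidity + 6  [with Humidity=-4]  = 10
Without intervention: Humidity = -3*Soil + Sprinkler + 5  [with Soil=-1, Sprinkler=6]  = 14; Harvest = -Humidity + 6  [with Humidity=14]  = -8.
Change = 10 − (-8) = 18.

18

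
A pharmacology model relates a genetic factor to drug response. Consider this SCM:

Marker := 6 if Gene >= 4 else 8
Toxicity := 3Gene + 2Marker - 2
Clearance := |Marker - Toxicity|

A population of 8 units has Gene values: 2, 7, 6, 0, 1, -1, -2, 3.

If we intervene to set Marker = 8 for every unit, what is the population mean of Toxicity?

The intervention sets Marker=8 in all 8 units regardless of Gene. Recomputing Toxicity per unit gives 20, 35, 32, 14, 17, 11, 8, 23; average 20.

20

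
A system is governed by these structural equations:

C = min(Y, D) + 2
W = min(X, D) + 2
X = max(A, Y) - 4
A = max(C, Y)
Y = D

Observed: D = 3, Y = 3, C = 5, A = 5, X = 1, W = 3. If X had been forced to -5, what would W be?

-3

The intervention breaks the incoming arrows to X: X = max(A, Y) - 4 no longer applies, and X = -5.
W = min(X, D) + 2  [with X=-5, D=3]  = -3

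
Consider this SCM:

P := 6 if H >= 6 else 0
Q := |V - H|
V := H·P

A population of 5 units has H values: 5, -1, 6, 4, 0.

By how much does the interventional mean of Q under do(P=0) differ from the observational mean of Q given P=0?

do(P=0) breaks P's dependence on H. With P=0 fixed, Q across the units is 5, 1, 6, 4, 0, mean 3.2.
Conditioning on P=0 selects the 4 unit(s) with H ∈ {5, -1, 4, 0}. Their Q values: 5, 1, 4, 0. Mean = 2.5.
Difference = 3.2 − 2.5 = 0.7.

0.7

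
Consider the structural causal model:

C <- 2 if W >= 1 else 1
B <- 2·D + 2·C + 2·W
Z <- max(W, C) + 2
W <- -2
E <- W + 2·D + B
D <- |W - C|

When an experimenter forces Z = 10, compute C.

1

do(Z=10) replaces the equation Z <- max(W, C) + 2 with the constant Z = 10.
C is not downstream of the intervention, so its value is determined by the original equations.
C = 2 if W >= 1 else 1  [with W=-2]  = 1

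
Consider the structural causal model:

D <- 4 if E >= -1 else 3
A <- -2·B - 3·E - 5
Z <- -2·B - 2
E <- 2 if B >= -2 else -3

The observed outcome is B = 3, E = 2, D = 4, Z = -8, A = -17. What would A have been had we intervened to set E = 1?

do(E=1) replaces the equation E <- 2 if B >= -2 else -3 with the constant E = 1.
A = -2·B - 3·E - 5  [with B=3, E=1]  = -14

-14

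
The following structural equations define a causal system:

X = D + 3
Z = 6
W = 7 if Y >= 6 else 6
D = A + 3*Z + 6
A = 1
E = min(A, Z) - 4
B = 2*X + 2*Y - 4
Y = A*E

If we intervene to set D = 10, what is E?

-3

The intervention breaks the incoming arrows to D: D = A + 3*Z + 6 no longer applies, and D = 10.
E is not downstream of the intervention, so its value is determined by the original equations.
E = min(A, Z) - 4  [with A=1, Z=6]  = -3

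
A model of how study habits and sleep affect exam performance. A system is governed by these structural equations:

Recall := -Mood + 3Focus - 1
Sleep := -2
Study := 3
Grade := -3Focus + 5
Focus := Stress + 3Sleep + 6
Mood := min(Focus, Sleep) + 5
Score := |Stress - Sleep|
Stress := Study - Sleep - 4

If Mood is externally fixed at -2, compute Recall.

Intervening sets Mood = -2 and removes its equation (Mood := min(Focus, Sleep) + 5).
Stress = Study - Sleep - 4  [with Study=3, Sleep=-2]  = 1
Focus = Stress + 3Sleep + 6  [with Stress=1, Sleep=-2]  = 1
Recall = -Mood + 3Focus - 1  [with Mood=-2, Focus=1]  = 4

4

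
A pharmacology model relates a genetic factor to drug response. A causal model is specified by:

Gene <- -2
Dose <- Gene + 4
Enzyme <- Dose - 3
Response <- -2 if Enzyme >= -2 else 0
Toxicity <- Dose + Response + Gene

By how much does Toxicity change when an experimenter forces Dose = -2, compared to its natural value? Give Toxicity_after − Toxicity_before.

-2

do(Dose=-2) replaces the equation Dose <- Gene + 4 with the constant Dose = -2.
Enzyme = Dose - 3  [with Dose=-2]  = -5
Response = -2 if Enzyme >= -2 else 0  [with Enzyme=-5]  = 0
Toxicity = Dose + Response + Gene  [with Dose=-2, Response=0, Gene=-2]  = -4
Without intervention: Dose = Gene + 4  [with Gene=-2]  = 2; Enzyme = Dose - 3  [with Dose=2]  = -1; Response = -2 if Enzyme >= -2 else 0  [with Enzyme=-1]  = -2; Toxicity = Dose + Response + Gene  [with Dose=2, Response=-2, Gene=-2]  = -2.
Change = -4 − (-2) = -2.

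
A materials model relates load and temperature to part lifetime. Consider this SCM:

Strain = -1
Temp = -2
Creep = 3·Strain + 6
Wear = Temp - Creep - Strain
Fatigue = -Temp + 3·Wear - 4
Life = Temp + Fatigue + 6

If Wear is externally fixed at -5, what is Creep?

Under do(Wear=-5), the mechanism Wear = Temp - Creep - Strain is discarded; Wear is fixed at -5.
Since Creep is not a descendant of the intervened variable, it is unaffected.
Creep = 3·Strain + 6  [with Strain=-1]  = 3

3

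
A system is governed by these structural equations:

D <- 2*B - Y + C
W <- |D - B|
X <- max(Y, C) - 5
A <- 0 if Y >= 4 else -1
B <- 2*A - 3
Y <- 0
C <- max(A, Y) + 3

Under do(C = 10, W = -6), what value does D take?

0

Under do(C = 10, W = -6), each intervened variable's structural equation is replaced by its fixed value.
A = 0 if Y >= 4 else -1  [with Y=0]  = -1
B = 2*A - 3  [with A=-1]  = -5
D = 2*B - Y + C  [with B=-5, Y=0, C=10]  = 0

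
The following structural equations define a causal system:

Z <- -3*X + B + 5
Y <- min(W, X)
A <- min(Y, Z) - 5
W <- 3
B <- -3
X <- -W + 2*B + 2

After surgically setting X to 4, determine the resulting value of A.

-15

The intervention breaks the incoming arrows to X: X <- -W + 2*B + 2 no longer applies, and X = 4.
Z = -3*X + B + 5  [with X=4, B=-3]  = -10
Y = min(W, X)  [with W=3, X=4]  = 3
A = min(Y, Z) - 5  [with Y=3, Z=-10]  = -15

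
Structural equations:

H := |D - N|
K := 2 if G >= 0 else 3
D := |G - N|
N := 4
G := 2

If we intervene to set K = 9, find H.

2

do(K=9) replaces the equation K := 2 if G >= 0 else 3 with the constant K = 9.
H is not downstream of the intervention, so its value is determined by the original equations.
D = |G - N|  [with G=2, N=4]  = 2
H = |D - N|  [with D=2, N=4]  = 2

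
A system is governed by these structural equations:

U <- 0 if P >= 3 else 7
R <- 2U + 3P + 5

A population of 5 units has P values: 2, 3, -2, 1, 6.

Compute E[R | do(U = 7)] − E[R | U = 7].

5

do(U=7) breaks U's dependence on P. With U=7 fixed, R across the units is 25, 28, 13, 22, 37, mean 25.
E[R|U=7] averages over only the 3 units with U=7 (P = 2, -2, 1): R = 25, 13, 22, mean 20.
Difference = 25 − 20 = 5.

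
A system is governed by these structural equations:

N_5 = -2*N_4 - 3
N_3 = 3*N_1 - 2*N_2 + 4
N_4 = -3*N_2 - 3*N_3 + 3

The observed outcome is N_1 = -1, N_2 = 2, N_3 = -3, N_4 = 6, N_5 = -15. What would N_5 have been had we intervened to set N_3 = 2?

15

do(N_3=2) replaces the equation N_3 = 3*N_1 - 2*N_2 + 4 with the constant N_3 = 2.
N_4 = -3*N_2 - 3*N_3 + 3  [with N_2=2, N_3=2]  = -9
N_5 = -2*N_4 - 3  [with N_4=-9]  = 15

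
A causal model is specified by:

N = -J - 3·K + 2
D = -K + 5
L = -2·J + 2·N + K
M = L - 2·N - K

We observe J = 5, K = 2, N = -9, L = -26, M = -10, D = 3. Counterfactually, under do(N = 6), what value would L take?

The intervention breaks the incoming arrows to N: N = -J - 3·K + 2 no longer applies, and N = 6.
L = -2·J + 2·N + K  [with J=5, N=6, K=2]  = 4

4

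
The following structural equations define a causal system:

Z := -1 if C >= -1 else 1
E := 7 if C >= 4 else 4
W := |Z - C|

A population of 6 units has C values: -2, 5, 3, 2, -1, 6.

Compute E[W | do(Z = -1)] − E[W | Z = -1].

-0.5

Under do(Z=-1), Z's equation is replaced by Z=-1 for every unit. Per-unit W: 1, 6, 4, 3, 0, 7. Mean = 3.5.
Conditioning on Z=-1 selects the 5 unit(s) with C ∈ {5, 3, 2, -1, 6}. Their W values: 6, 4, 3, 0, 7. Mean = 4.
Difference = 3.5 − 4 = -0.5.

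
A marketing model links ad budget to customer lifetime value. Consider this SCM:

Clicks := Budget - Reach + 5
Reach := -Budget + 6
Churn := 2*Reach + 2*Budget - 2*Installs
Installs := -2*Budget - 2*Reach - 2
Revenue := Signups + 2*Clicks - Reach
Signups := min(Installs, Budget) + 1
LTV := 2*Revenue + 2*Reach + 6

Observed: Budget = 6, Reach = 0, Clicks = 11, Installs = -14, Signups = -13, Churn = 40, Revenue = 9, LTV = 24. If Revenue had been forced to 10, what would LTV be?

do(Revenue=10) replaces the equation Revenue := Signups + 2*Clicks - Reach with the constant Revenue = 10.
Reach = -Budget + 6  [with Budget=6]  = 0
LTV = 2*Revenue + 2*Reach + 6  [with Revenue=10, Reach=0]  = 26

26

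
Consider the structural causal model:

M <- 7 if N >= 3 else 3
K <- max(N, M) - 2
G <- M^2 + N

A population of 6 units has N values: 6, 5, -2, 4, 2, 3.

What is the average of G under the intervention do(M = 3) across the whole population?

The intervention sets M=3 in all 6 units regardless of N. Recomputing G per unit gives 15, 14, 7, 13, 11, 12; average 12.

12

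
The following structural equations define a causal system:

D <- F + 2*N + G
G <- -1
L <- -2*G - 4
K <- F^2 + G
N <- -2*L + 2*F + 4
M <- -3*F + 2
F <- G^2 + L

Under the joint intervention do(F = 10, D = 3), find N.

The joint intervention fixes F = 10, D = 3, removing each variable's own equation.
L = -2*G - 4  [with G=-1]  = -2
N = -2*L + 2*F + 4  [with L=-2, F=10]  = 28

28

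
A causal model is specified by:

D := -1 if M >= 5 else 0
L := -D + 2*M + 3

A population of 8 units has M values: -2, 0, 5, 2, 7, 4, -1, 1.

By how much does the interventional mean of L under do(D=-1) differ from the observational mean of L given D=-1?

-8

The intervention sets D=-1 in all 8 units regardless of M. Recomputing L per unit gives 0, 4, 14, 8, 18, 12, 2, 6; average 8.
Observing D=-1 restricts to units where D's equation naturally yields -1: M ∈ {5, 7}. In that subpopulation L = 14, 18, mean 16.
Difference = 8 − 16 = -8.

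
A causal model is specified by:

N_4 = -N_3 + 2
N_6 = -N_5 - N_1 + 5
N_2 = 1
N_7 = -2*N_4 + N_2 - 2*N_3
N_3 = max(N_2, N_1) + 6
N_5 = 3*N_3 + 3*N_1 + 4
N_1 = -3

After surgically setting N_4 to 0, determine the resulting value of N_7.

-13

The intervention breaks the incoming arrows to N_4: N_4 = -N_3 + 2 no longer applies, and N_4 = 0.
N_3 = max(N_2, N_1) + 6  [with N_2=1, N_1=-3]  = 7
N_7 = -2*N_4 + N_2 - 2*N_3  [with N_4=0, N_2=1, N_3=7]  = -13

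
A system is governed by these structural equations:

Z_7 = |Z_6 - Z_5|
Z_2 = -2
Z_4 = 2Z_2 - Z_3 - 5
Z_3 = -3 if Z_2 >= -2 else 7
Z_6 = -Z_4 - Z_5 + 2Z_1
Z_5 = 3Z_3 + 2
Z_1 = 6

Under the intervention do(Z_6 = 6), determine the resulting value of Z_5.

do(Z_6=6) replaces the equation Z_6 = -Z_4 - Z_5 + 2Z_1 with the constant Z_6 = 6.
Since Z_5 is not a descendant of the intervened variable, it is unaffected.
Z_3 = -3 if Z_2 >= -2 else 7  [with Z_2=-2]  = -3
Z_5 = 3Z_3 + 2  [with Z_3=-3]  = -7

-7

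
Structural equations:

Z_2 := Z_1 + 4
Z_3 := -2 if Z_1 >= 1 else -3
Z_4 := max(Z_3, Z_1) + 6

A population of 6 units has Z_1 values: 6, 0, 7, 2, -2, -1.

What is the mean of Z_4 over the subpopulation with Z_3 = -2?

11

Observing Z_3=-2 restricts to units where Z_3's equation naturally yields -2: Z_1 ∈ {6, 7, 2}. In that subpopulation Z_4 = 12, 13, 8, mean 11.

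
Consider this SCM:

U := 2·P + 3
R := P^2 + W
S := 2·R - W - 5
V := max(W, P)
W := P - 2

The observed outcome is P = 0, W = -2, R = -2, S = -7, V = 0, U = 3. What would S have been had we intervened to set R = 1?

-1

The intervention breaks the incoming arrows to R: R := P^2 + W no longer applies, and R = 1.
W = P - 2  [with P=0]  = -2
S = 2·R - W - 5  [with R=1, W=-2]  = -1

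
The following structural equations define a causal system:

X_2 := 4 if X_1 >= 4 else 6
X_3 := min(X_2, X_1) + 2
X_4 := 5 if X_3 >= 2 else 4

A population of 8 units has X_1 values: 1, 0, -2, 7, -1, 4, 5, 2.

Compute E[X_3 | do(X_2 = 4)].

The intervention sets X_2=4 in all 8 units regardless of X_1. Recomputing X_3 per unit gives 3, 2, 0, 6, 1, 6, 6, 4; average 3.5.

3.5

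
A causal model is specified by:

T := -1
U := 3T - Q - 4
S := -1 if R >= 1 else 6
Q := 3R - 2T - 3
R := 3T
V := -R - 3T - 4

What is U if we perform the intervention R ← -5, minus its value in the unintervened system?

6

do(R=-5) replaces the equation R := 3T with the constant R = -5.
Q = 3R - 2T - 3  [with R=-5, T=-1]  = -16
U = 3T - Q - 4  [with T=-1, Q=-16]  = 9
Without intervention: R = 3T  [with T=-1]  = -3; Q = 3R - 2T - 3  [with R=-3, T=-1]  = -10; U = 3T - Q - 4  [with T=-1, Q=-10]  = 3.
Change = 9 − 3 = 6.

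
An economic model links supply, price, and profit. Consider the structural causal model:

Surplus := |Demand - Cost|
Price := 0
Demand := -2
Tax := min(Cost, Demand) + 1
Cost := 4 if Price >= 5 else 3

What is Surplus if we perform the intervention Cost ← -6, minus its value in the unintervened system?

do(Cost=-6) replaces the equation Cost := 4 if Price >= 5 else 3 with the constant Cost = -6.
Surplus = |Demand - Cost|  [with Demand=-2, Cost=-6]  = 4
Without intervention: Cost = 4 if Price >= 5 else 3  [with Price=0]  = 3; Surplus = |Demand - Cost|  [with Demand=-2, Cost=3]  = 5.
Change = 4 − 5 = -1.

-1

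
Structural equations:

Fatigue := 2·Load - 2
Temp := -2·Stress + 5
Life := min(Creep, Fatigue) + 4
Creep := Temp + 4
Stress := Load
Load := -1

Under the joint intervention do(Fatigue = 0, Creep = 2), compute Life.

4

Setting Fatigue = 0, Creep = 2 by intervention discards those variables' equations.
Life = min(Creep, Fatigue) + 4  [with Creep=2, Fatigue=0]  = 4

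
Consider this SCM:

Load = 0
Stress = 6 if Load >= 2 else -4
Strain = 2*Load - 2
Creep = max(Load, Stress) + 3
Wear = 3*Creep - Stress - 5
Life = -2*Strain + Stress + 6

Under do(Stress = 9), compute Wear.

22

do(Stress=9) replaces the equation Stress = 6 if Load >= 2 else -4 with the constant Stress = 9.
Creep = max(Load, Stress) + 3  [with Load=0, Stress=9]  = 12
Wear = 3*Creep - Stress - 5  [with Creep=12, Stress=9]  = 22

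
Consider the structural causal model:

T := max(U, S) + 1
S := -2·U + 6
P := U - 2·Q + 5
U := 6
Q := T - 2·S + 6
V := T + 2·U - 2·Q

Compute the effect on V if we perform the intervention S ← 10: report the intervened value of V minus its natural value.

Under do(S=10), the mechanism S := -2·U + 6 is discarded; S is fixed at 10.
T = max(U, S) + 1  [with U=6, S=10]  = 11
Q = T - 2·S + 6  [with T=11, S=10]  = -3
V = T + 2·U - 2·Q  [with T=11, U=6, Q=-3]  = 29
Without intervention: S = -2·U + 6  [with U=6]  = -6; T = max(U, S) + 1  [with U=6, S=-6]  = 7; Q = T - 2·S + 6  [with T=7, S=-6]  = 25; V = T + 2·U - 2·Q  [with T=7, U=6, Q=25]  = -31.
Change = 29 − (-31) = 60.

60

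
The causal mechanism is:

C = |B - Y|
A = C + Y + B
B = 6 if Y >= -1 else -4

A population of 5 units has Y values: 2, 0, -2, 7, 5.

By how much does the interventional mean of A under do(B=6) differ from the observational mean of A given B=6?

-0.1

do(B=6) breaks B's dependence on Y. With B=6 fixed, A across the units is 12, 12, 12, 14, 12, mean 12.4.
Observing B=6 restricts to units where B's equation naturally yields 6: Y ∈ {2, 0, 7, 5}. In that subpopulation A = 12, 12, 14, 12, mean 12.5.
Difference = 12.4 − 12.5 = -0.1.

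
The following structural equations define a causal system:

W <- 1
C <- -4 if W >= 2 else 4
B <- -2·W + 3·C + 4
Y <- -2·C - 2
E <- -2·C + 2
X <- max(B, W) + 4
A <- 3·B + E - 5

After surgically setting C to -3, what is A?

-18

Under do(C=-3), the mechanism C <- -4 if W >= 2 else 4 is discarded; C is fixed at -3.
B = -2·W + 3·C + 4  [with W=1, C=-3]  = -7
E = -2·C + 2  [with C=-3]  = 8
A = 3·B + E - 5  [with B=-7, E=8]  = -18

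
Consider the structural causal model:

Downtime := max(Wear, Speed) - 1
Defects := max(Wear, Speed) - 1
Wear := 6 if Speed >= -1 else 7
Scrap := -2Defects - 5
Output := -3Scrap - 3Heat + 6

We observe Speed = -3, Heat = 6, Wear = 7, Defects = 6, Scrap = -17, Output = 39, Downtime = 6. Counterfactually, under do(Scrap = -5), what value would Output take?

The intervention breaks the incoming arrows to Scrap: Scrap := -2Defects - 5 no longer applies, and Scrap = -5.
Output = -3Scrap - 3Heat + 6  [with Scrap=-5, Heat=6]  = 3

3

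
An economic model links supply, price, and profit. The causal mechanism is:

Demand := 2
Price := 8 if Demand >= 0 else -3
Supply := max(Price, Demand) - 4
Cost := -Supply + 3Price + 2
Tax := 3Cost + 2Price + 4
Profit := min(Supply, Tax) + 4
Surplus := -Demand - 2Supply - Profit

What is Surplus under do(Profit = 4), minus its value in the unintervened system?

Intervening sets Profit = 4 and removes its equation (Profit := min(Supply, Tax) + 4).
Price = 8 if Demand >= 0 else -3  [with Demand=2]  = 8
Supply = max(Price, Demand) - 4  [with Price=8, Demand=2]  = 4
Surplus = -Demand - 2Supply - Profit  [with Demand=2, Supply=4, Profit=4]  = -14
Without intervention: Price = 8 if Demand >= 0 else -3  [with Demand=2]  = 8; Supply = max(Price, Demand) - 4  [with Price=8, Demand=2]  = 4; Cost = -Supply + 3Price + 2  [with Supply=4, Price=8]  = 22; Tax = 3Cost + 2Price + 4  [with Cost=22, Price=8]  = 86; Profit = min(Supply, Tax) + 4  [with Supply=4, Tax=86]  = 8; Surplus = -Demand - 2Supply - Profit  [with Demand=2, Supply=4, Profit=8]  = -18.
Change = -14 − (-18) = 4.

4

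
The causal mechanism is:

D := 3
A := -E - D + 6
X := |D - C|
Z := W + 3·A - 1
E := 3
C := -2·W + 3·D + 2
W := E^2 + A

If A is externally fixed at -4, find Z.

-8

The intervention breaks the incoming arrows to A: A := -E - D + 6 no longer applies, and A = -4.
W = E^2 + A  [with E=3, A=-4]  = 5
Z = W + 3·A - 1  [with W=5, A=-4]  = -8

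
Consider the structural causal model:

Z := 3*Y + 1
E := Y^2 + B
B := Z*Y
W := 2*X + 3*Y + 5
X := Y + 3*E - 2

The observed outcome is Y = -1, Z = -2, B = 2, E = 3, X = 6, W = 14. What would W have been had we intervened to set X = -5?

-8

The intervention breaks the incoming arrows to X: X := Y + 3*E - 2 no longer applies, and X = -5.
W = 2*X + 3*Y + 5  [with X=-5, Y=-1]  = -8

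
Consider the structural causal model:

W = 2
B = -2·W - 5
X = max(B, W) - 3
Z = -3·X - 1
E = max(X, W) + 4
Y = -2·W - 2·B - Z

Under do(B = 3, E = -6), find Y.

-9

Setting B = 3, E = -6 by intervention discards those variables' equations.
X = max(B, W) - 3  [with B=3, W=2]  = 0
Z = -3·X - 1  [with X=0]  = -1
Y = -2·W - 2·B - Z  [with W=2, B=3, Z=-1]  = -9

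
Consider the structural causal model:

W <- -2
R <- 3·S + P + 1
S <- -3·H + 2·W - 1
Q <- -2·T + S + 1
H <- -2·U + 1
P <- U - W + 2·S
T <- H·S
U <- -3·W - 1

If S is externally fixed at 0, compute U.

The intervention breaks the incoming arrows to S: S <- -3·H + 2·W - 1 no longer applies, and S = 0.
Since U is not a descendant of the intervened variable, it is unaffected.
U = -3·W - 1  [with W=-2]  = 5

5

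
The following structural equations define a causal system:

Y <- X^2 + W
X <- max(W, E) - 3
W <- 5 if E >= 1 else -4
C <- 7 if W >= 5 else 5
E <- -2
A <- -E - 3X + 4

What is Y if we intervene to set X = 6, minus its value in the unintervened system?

11

do(X=6) replaces the equation X <- max(W, E) - 3 with the constant X = 6.
W = 5 if E >= 1 else -4  [with E=-2]  = -4
Y = X^2 + W  [with X=6, W=-4]  = 32
Without intervention: W = 5 if E >= 1 else -4  [with E=-2]  = -4; X = max(W, E) - 3  [with W=-4, E=-2]  = -5; Y = X^2 + W  [with X=-5, W=-4]  = 21.
Change = 32 − 21 = 11.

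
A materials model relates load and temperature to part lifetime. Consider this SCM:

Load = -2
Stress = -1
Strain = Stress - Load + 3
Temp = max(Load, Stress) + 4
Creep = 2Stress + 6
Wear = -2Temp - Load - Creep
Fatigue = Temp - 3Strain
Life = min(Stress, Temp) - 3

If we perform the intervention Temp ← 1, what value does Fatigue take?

The intervention breaks the incoming arrows to Temp: Temp = max(Load, Stress) + 4 no longer applies, and Temp = 1.
Strain = Stress - Load + 3  [with Stress=-1, Load=-2]  = 4
Fatigue = Temp - 3Strain  [with Temp=1, Strain=4]  = -11

-11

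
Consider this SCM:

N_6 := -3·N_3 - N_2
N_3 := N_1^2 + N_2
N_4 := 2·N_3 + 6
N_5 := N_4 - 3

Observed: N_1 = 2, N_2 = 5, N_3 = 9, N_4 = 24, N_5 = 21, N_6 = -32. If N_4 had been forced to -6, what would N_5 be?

-9

Intervening sets N_4 = -6 and removes its equation (N_4 := 2·N_3 + 6).
N_5 = N_4 - 3  [with N_4=-6]  = -9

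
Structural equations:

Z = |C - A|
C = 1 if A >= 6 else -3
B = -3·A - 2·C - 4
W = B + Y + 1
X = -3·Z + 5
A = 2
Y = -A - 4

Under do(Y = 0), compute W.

Intervening sets Y = 0 and removes its equation (Y = -A - 4).
C = 1 if A >= 6 else -3  [with A=2]  = -3
B = -3·A - 2·C - 4  [with A=2, C=-3]  = -4
W = B + Y + 1  [with B=-4, Y=0]  = -3

-3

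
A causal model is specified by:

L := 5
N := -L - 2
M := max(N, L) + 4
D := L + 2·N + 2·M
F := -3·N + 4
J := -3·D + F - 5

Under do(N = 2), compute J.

-88

Under do(N=2), the mechanism N := -L - 2 is discarded; N is fixed at 2.
M = max(N, L) + 4  [with N=2, L=5]  = 9
D = L + 2·N + 2·M  [with L=5, N=2, M=9]  = 27
F = -3·N + 4  [with N=2]  = -2
J = -3·D + F - 5  [with D=27, F=-2]  = -88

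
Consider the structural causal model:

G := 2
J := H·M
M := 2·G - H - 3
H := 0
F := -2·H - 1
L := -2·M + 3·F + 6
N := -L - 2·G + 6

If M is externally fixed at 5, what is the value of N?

9

The intervention breaks the incoming arrows to M: M := 2·G - H - 3 no longer applies, and M = 5.
F = -2·H - 1  [with H=0]  = -1
L = -2·M + 3·F + 6  [with M=5, F=-1]  = -7
N = -L - 2·G + 6  [with L=-7, G=2]  = 9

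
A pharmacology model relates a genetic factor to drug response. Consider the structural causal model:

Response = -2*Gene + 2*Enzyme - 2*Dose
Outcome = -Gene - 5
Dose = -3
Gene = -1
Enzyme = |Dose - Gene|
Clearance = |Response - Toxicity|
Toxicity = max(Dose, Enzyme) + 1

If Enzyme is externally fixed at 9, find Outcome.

-4

The intervention breaks the incoming arrows to Enzyme: Enzyme = |Dose - Gene| no longer applies, and Enzyme = 9.
Outcome is not downstream of the intervention, so its value is determined by the original equations.
Outcome = -Gene - 5  [with Gene=-1]  = -4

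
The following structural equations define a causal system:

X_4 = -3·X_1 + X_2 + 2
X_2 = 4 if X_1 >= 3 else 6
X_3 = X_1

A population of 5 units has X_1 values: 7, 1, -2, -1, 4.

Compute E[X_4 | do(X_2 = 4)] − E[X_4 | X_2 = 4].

Under do(X_2=4), X_2's equation is replaced by X_2=4 for every unit. Per-unit X_4: -15, 3, 12, 9, -6. Mean = 0.6.
Conditioning on X_2=4 selects the 2 unit(s) with X_1 ∈ {7, 4}. Their X_4 values: -15, -6. Mean = -10.5.
Difference = 0.6 − (-10.5) = 11.1.

11.1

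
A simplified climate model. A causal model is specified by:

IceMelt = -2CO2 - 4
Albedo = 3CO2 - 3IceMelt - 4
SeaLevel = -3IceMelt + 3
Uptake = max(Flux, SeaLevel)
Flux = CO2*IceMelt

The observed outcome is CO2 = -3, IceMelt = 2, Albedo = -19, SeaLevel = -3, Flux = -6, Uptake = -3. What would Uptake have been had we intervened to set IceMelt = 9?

Under do(IceMelt=9), the mechanism IceMelt = -2CO2 - 4 is discarded; IceMelt is fixed at 9.
SeaLevel = -3IceMelt + 3  [with IceMelt=9]  = -24
Flux = CO2*IceMelt  [with CO2=-3, IceMelt=9]  = -27
Uptake = max(Flux, SeaLevel)  [with Flux=-27, SeaLevel=-24]  = -24

-24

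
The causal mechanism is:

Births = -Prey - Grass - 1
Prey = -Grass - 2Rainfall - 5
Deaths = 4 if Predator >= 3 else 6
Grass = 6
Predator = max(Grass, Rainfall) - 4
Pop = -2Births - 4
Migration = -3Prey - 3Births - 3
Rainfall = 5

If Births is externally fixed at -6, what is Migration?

Under do(Births=-6), the mechanism Births = -Prey - Grass - 1 is discarded; Births is fixed at -6.
Prey = -Grass - 2Rainfall - 5  [with Grass=6, Rainfall=5]  = -21
Migration = -3Prey - 3Births - 3  [with Prey=-21, Births=-6]  = 78

78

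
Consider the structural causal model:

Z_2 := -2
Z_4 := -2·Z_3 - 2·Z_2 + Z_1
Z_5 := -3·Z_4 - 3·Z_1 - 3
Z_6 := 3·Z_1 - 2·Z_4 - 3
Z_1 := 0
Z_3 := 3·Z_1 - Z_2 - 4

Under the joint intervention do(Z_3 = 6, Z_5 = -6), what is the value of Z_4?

-8

The joint intervention fixes Z_3 = 6, Z_5 = -6, removing each variable's own equation.
Z_4 = -2·Z_3 - 2·Z_2 + Z_1  [with Z_3=6, Z_2=-2, Z_1=0]  = -8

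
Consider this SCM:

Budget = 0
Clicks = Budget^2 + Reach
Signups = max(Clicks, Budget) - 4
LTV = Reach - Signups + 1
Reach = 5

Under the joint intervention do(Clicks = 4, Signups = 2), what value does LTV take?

Setting Clicks = 4, Signups = 2 by intervention discards those variables' equations.
LTV = Reach - Signups + 1  [with Reach=5, Signups=2]  = 4

4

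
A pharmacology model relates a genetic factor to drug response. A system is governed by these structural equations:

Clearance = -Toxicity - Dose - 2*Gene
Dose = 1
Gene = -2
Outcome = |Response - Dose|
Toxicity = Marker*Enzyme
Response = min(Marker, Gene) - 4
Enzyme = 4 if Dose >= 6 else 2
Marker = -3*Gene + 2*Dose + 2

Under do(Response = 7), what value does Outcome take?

do(Response=7) replaces the equation Response = min(Marker, Gene) - 4 with the constant Response = 7.
Outcome = |Response - Dose|  [with Response=7, Dose=1]  = 6

6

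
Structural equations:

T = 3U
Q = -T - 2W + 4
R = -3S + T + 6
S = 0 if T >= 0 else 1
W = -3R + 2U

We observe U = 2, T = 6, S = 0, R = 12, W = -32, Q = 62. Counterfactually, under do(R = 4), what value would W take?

-8

Intervening sets R = 4 and removes its equation (R = -3S + T + 6).
W = -3R + 2U  [with R=4, U=2]  = -8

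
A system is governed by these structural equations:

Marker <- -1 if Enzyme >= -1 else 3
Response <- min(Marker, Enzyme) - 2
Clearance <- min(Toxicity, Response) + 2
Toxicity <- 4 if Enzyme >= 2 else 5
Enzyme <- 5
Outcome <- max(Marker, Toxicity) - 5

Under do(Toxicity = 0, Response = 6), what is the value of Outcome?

-5

The joint intervention fixes Toxicity = 0, Response = 6, removing each variable's own equation.
Marker = -1 if Enzyme >= -1 else 3  [with Enzyme=5]  = -1
Outcome = max(Marker, Toxicity) - 5  [with Marker=-1, Toxicity=0]  = -5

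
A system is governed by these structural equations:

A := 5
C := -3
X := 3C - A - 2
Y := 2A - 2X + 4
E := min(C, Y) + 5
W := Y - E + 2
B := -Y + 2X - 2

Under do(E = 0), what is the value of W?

The intervention breaks the incoming arrows to E: E := min(C, Y) + 5 no longer applies, and E = 0.
X = 3C - A - 2  [with C=-3, A=5]  = -16
Y = 2A - 2X + 4  [with A=5, X=-16]  = 46
W = Y - E + 2  [with Y=46, E=0]  = 48

48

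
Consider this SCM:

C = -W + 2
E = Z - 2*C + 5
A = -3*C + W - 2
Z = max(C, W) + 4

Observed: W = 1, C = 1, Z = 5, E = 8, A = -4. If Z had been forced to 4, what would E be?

7

The intervention breaks the incoming arrows to Z: Z = max(C, W) + 4 no longer applies, and Z = 4.
C = -W + 2  [with W=1]  = 1
E = Z - 2*C + 5  [with Z=4, C=1]  = 7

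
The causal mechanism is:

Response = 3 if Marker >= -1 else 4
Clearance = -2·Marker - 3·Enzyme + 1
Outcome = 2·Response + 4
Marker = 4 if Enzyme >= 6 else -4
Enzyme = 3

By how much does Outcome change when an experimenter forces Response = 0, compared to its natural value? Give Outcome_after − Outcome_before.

-8

do(Response=0) replaces the equation Response = 3 if Marker >= -1 else 4 with the constant Response = 0.
Outcome = 2·Response + 4  [with Response=0]  = 4
Without intervention: Marker = 4 if Enzyme >= 6 else -4  [with Enzyme=3]  = -4; Response = 3 if Marker >= -1 else 4  [with Marker=-4]  = 4; Outcome = 2·Response + 4  [with Response=4]  = 12.
Change = 4 − 12 = -8.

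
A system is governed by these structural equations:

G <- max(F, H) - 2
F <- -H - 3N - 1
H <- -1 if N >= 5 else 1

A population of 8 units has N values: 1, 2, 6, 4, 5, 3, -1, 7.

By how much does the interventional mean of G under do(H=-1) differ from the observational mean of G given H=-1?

do(H=-1) breaks H's dependence on N. With H=-1 fixed, G across the units is -3, -3, -3, -3, -3, -3, 1, -3, mean -2.5.
E[G|H=-1] averages over only the 3 units with H=-1 (N = 6, 5, 7): G = -3, -3, -3, mean -3.
Difference = -2.5 − (-3) = 0.5.

0.5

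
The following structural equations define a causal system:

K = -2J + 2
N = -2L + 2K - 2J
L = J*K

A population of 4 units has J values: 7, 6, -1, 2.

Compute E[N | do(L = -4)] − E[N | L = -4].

-18

Every unit gets L=-4 under the intervention. N values become -30, -24, 18, 0; E[N|do(L=-4)] = -9.
Conditioning on L=-4 selects the 2 unit(s) with J ∈ {-1, 2}. Their N values: 18, 0. Mean = 9.
Difference = -9 − 9 = -18.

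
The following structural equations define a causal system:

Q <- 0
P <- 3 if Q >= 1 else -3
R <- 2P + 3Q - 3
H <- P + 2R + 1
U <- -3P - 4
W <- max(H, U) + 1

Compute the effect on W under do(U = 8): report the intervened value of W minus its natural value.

3

The intervention breaks the incoming arrows to U: U <- -3P - 4 no longer applies, and U = 8.
P = 3 if Q >= 1 else -3  [with Q=0]  = -3
R = 2P + 3Q - 3  [with P=-3, Q=0]  = -9
H = P + 2R + 1  [with P=-3, R=-9]  = -20
W = max(H, U) + 1  [with H=-20, U=8]  = 9
Without intervention: P = 3 if Q >= 1 else -3  [with Q=0]  = -3; R = 2P + 3Q - 3  [with P=-3, Q=0]  = -9; H = P + 2R + 1  [with P=-3, R=-9]  = -20; U = -3P - 4  [with P=-3]  = 5; W = max(H, U) + 1  [with H=-20, U=5]  = 6.
Change = 9 − 6 = 3.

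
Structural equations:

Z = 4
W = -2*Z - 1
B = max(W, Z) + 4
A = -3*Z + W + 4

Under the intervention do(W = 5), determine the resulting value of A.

-3

Under do(W=5), the mechanism W = -2*Z - 1 is discarded; W is fixed at 5.
A = -3*Z + W + 4  [with Z=4, W=5]  = -3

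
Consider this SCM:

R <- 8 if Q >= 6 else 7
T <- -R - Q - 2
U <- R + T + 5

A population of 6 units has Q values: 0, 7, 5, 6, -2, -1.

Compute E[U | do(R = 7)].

do(R=7) breaks R's dependence on Q. With R=7 fixed, U across the units is 3, -4, -2, -3, 5, 4, mean 0.5.

0.5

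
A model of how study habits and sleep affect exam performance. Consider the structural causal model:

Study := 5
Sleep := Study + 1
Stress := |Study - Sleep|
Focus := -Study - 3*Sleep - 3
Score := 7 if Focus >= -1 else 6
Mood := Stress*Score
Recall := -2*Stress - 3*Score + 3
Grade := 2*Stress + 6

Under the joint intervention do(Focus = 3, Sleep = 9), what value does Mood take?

The joint intervention fixes Focus = 3, Sleep = 9, removing each variable's own equation.
Stress = |Study - Sleep|  [with Study=5, Sleep=9]  = 4
Score = 7 if Focus >= -1 else 6  [with Focus=3]  = 7
Mood = Stress*Score  [with Stress=4, Score=7]  = 28

28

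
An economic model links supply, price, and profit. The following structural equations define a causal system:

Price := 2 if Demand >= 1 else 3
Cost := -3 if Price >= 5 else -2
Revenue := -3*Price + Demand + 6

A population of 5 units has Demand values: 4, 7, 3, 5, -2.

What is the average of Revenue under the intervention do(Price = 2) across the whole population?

Every unit gets Price=2 under the intervention. Revenue values become 4, 7, 3, 5, -2; E[Revenue|do(Price=2)] = 3.4.

3.4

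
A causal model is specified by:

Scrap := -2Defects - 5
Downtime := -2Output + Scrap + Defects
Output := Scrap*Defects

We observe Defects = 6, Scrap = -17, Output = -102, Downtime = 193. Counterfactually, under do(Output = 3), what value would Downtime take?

The intervention breaks the incoming arrows to Output: Output := Scrap*Defects no longer applies, and Output = 3.
Scrap = -2Defects - 5  [with Defects=6]  = -17
Downtime = -2Output + Scrap + Defects  [with Output=3, Scrap=-17, Defects=6]  = -17

-17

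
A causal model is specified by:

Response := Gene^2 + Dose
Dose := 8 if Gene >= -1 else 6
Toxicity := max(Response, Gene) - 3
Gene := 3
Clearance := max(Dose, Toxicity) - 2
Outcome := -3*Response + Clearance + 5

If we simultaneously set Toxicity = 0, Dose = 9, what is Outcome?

The joint intervention fixes Toxicity = 0, Dose = 9, removing each variable's own equation.
Response = Gene^2 + Dose  [with Gene=3, Dose=9]  = 18
Clearance = max(Dose, Toxicity) - 2  [with Dose=9, Toxicity=0]  = 7
Outcome = -3*Response + Clearance + 5  [with Response=18, Clearance=7]  = -42

-42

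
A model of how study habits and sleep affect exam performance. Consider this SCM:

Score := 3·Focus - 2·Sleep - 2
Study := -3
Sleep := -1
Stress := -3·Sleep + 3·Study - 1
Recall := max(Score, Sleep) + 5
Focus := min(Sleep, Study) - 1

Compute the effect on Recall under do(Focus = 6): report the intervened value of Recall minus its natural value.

Under do(Focus=6), the mechanism Focus := min(Sleep, Study) - 1 is discarded; Focus is fixed at 6.
Score = 3·Focus - 2·Sleep - 2  [with Focus=6, Sleep=-1]  = 18
Recall = max(Score, Sleep) + 5  [with Score=18, Sleep=-1]  = 23
Without intervention: Focus = min(Sleep, Study) - 1  [with Sleep=-1, Study=-3]  = -4; Score = 3·Focus - 2·Sleep - 2  [with Focus=-4, Sleep=-1]  = -12; Recall = max(Score, Sleep) + 5  [with Score=-12, Sleep=-1]  = 4.
Change = 23 − 4 = 19.

19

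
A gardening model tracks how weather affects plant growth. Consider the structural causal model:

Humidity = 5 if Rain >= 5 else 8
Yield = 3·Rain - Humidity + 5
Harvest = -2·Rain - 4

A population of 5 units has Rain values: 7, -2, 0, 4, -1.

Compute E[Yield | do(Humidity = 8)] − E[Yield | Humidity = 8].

4.05

The intervention sets Humidity=8 in all 5 units regardless of Rain. Recomputing Yield per unit gives 18, -9, -3, 9, -6; average 1.8.
Conditioning on Humidity=8 selects the 4 unit(s) with Rain ∈ {-2, 0, 4, -1}. Their Yield values: -9, -3, 9, -6. Mean = -2.25.
Difference = 1.8 − (-2.25) = 4.05.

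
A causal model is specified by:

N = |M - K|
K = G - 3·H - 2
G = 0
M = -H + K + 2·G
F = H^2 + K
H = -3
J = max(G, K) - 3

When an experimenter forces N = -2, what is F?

16

Under do(N=-2), the mechanism N = |M - K| is discarded; N is fixed at -2.
Since F is not a descendant of the intervened variable, it is unaffected.
K = G - 3·H - 2  [with G=0, H=-3]  = 7
F = H^2 + K  [with H=-3, K=7]  = 16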